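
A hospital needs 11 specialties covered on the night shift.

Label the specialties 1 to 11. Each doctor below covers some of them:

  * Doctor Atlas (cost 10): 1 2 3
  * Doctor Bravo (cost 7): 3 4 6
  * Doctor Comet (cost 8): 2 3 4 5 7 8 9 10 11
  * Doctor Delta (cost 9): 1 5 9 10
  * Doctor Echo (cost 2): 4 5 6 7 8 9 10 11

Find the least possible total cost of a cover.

Atlas, Echo together cover every specialty (Atlas ∪ Echo = {1, 2, 3, 4, 5, 6, 7, 8, 9, 10, 11}); total cost 10 + 2 = 12.
No covering selection has total cost below 12.

12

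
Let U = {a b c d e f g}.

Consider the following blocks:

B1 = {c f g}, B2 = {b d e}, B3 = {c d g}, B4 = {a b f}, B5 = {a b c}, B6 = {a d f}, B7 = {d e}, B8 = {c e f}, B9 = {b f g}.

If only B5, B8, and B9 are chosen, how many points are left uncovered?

Union of B5, B8, B9 = {a, b, c, e, f, g}.
Not covered: d — 1 point.

1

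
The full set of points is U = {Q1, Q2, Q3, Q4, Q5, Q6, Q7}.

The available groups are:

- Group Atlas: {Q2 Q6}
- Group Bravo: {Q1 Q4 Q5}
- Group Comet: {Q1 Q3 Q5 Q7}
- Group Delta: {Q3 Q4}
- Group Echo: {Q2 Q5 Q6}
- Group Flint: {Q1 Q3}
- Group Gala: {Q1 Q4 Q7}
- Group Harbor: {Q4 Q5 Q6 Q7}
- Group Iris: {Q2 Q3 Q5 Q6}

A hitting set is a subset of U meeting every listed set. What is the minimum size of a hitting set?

H = {Q1, Q2, Q4} meets every group (each contains at least one member of H), and |H| = 3.
No choice of 2 points meets every group, so 3 is the minimum.

3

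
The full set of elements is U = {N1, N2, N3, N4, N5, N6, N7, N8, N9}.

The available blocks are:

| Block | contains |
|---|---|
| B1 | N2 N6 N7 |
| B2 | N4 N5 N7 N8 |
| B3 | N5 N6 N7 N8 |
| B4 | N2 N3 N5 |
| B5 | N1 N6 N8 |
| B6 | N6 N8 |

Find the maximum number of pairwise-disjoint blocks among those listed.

B4, B6 are pairwise disjoint (B4={N2,N3,N5}; B6={N6,N8}).
Every remaining block overlaps one of these, and no 3 of the listed blocks are pairwise disjoint, so 2 is the maximum.

2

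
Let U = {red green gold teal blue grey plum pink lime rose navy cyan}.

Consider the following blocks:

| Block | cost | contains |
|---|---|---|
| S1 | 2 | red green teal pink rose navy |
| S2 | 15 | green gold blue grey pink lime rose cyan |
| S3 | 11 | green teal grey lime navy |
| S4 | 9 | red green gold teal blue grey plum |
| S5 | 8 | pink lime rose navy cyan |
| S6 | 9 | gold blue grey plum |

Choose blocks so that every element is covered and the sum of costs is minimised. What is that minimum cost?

17

S4, S5 together cover every element (S4 ∪ S5 = {red, green, gold, teal, blue, grey, plum, pink, lime, rose, navy, cyan}); total cost 9 + 8 = 17.
The greedy pick S1, S4, S5 costs 19; no covering selection beats 17.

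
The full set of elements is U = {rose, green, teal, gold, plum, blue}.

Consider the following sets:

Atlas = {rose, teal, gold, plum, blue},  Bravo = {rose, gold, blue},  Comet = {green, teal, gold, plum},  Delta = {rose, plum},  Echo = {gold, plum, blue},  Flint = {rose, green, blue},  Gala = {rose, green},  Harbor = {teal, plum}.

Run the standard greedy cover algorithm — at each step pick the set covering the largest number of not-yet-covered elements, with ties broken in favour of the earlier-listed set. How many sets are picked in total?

Greedy: pick Atlas (covers 5 new) → pick Comet (covers 1 new). Total picks: 2.

2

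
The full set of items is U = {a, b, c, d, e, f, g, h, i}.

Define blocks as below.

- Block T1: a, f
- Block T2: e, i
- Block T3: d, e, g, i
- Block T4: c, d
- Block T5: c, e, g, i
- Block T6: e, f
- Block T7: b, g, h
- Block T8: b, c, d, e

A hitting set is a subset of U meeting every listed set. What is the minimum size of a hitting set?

4

T = {c, f, g, i} meets every block (each contains at least one member of T), and |T| = 4.
The blocks T1, T2, T4, T7 are pairwise disjoint, so any hitting set needs a separate item for each — at least 4. Hence 4 is optimal.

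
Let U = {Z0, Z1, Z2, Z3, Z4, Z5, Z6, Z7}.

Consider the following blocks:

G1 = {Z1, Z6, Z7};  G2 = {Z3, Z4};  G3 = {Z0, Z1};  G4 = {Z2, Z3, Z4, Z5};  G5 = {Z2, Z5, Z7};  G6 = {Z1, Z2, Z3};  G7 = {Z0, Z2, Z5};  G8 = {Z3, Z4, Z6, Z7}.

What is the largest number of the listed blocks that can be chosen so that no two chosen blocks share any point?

G1, G2, G7 are pairwise disjoint (G1={Z1,Z6,Z7}; G2={Z3,Z4}; G7={Z0,Z2,Z5}).
Every remaining block overlaps one of these, and no 4 of the listed blocks are pairwise disjoint, so 3 is the maximum.

3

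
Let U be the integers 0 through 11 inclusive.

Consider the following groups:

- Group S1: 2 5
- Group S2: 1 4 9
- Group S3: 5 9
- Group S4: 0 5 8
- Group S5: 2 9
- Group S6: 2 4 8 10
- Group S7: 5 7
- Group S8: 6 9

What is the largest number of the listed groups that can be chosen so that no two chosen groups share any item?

3

S6, S7, S8 are pairwise disjoint (S6={2,4,8,10}; S7={5,7}; S8={6,9}).
Every remaining group overlaps one of these, and no 4 of the listed groups are pairwise disjoint, so 3 is the maximum.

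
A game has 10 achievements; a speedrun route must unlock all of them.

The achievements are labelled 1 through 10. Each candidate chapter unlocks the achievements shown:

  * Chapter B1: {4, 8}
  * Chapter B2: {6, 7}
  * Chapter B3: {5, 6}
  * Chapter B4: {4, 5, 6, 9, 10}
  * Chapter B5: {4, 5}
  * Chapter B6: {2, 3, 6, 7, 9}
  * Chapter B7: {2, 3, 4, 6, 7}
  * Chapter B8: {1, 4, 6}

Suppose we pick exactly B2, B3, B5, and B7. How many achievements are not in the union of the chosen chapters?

Union of B2, B3, B5, B7 = {2, 3, 4, 5, 6, 7}.
Not covered: 1, 8, 9, 10 — 4 achievements.

4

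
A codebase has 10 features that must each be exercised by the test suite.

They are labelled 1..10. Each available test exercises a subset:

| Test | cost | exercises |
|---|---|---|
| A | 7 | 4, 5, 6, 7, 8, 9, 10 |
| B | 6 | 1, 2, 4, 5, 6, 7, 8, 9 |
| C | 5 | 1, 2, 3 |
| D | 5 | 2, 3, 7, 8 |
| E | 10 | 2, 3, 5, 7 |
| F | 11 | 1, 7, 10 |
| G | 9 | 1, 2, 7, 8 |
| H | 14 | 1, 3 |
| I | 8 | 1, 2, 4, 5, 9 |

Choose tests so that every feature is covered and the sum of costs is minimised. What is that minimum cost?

12

A, C together cover every feature (A ∪ C = {1, 2, 3, 4, 5, 6, 7, 8, 9, 10}); total cost 7 + 5 = 12.
The greedy pick B, C, A costs 18; no covering selection beats 12.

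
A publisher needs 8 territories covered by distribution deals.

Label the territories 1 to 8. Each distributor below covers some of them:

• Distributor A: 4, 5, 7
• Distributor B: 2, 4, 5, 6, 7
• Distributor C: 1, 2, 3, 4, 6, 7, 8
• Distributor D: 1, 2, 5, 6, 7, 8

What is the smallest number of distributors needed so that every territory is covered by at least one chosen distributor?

Take {C, D}. Their union is {1, 2, 3, 4, 5, 6, 7, 8}, which is all 8 territories.
No single distributor has all 8 territories (the largest, C, has 7), so 2 is optimal.

2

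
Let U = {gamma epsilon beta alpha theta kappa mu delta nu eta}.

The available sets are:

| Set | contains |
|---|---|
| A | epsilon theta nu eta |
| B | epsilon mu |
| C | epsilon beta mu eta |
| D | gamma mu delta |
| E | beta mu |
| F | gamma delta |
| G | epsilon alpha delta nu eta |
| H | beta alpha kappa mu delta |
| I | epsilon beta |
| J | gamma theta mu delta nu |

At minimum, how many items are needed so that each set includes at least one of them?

3

T = {epsilon, mu, delta} meets every set (each contains at least one member of T), and |T| = 3.
The sets A, E, F are pairwise disjoint, so any hitting set needs a separate item for each — at least 3. Hence 3 is optimal.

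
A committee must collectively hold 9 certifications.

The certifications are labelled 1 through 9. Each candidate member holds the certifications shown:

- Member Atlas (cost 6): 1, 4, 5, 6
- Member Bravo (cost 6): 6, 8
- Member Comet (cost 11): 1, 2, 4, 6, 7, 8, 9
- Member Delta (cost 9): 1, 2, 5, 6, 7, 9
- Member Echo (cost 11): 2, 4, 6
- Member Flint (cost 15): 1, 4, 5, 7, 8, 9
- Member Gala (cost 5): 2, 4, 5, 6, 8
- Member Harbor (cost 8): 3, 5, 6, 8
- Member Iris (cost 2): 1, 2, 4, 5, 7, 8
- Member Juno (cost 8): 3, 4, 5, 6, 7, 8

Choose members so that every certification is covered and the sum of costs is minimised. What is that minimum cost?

17

Delta, Juno together cover every certification (Delta ∪ Juno = {1, 2, 3, 4, 5, 6, 7, 8, 9}); total cost 9 + 8 = 17.
The greedy pick Iris, Harbor, Delta costs 19; no covering selection beats 17.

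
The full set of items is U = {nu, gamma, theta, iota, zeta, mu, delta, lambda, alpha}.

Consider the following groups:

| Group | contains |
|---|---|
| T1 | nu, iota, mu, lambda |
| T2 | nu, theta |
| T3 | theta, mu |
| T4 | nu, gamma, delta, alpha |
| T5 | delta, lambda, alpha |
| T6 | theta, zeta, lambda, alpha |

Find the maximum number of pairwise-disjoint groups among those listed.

2

T3, T4 are pairwise disjoint (T3={theta,mu}; T4={nu,gamma,delta,alpha}).
Every remaining group overlaps one of these, and no 3 of the listed groups are pairwise disjoint, so 2 is the maximum.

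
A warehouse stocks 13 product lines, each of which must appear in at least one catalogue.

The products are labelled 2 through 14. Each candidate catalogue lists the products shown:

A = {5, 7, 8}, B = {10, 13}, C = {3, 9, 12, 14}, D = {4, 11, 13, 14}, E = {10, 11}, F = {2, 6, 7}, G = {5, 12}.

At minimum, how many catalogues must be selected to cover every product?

5

Take {A, C, D, E, F}. Their union is {2, 3, 4, 5, 6, 7, 8, 9, 10, 11, 12, 13, 14}, which is all 13 products.
No 4 of the 7 catalogues cover everything (all 35 combinations miss at least one product), so 5 is optimal.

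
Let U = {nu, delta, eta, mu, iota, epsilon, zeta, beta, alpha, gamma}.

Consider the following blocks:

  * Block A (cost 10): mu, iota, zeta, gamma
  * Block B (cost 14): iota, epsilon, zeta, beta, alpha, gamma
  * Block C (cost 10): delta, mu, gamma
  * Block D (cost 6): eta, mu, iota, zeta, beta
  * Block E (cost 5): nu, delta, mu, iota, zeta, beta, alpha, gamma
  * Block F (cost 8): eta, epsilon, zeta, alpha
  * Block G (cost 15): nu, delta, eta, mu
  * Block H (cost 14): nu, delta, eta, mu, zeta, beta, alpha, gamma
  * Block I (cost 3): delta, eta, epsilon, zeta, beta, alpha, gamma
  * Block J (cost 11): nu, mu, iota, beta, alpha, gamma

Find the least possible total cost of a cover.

8

E, I together cover every point (E ∪ I = {nu, delta, eta, mu, iota, epsilon, zeta, beta, alpha, gamma}); total cost 5 + 3 = 8.
No covering selection has total cost below 8.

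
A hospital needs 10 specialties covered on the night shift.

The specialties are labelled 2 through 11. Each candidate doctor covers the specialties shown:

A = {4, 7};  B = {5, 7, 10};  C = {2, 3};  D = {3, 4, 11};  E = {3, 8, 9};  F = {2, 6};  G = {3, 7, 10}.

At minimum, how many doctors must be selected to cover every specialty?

B and D and E and F together: B ∪ D ∪ E ∪ F = {2, 3, 4, 5, 6, 7, 8, 9, 10, 11} — every specialty is covered.
Each doctor has at most 3 specialties, and 3·3 = 9 < 10 — so at least 4 doctors are needed, and 4 is optimal.

4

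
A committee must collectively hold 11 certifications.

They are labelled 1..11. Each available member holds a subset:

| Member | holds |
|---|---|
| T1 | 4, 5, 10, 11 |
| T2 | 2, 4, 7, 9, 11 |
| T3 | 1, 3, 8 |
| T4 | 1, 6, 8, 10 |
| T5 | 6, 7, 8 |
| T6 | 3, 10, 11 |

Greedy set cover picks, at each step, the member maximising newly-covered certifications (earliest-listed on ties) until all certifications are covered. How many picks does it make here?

Greedy: pick T2 (covers 5 new) → pick T4 (covers 4 new) → pick T1 (covers 1 new) → pick T3 (covers 1 new). Total picks: 4.

4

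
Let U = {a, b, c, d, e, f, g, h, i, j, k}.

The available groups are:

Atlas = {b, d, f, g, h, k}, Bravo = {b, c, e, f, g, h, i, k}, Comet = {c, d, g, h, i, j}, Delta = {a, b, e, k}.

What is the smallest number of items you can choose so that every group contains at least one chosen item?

2

Take T = {b, c}. Each listed group contains at least one of these, so T is a hitting set of size 2.
The groups Comet, Delta are pairwise disjoint, so any hitting set needs a separate item for each — at least 2. Hence 2 is optimal.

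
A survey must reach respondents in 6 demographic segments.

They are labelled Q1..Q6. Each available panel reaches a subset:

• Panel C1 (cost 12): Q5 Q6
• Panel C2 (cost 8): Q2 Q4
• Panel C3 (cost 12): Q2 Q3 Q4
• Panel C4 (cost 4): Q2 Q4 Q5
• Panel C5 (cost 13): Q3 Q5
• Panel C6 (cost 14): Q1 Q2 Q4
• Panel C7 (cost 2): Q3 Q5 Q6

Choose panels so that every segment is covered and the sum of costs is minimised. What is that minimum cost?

16

C6, C7 together cover every segment (C6 ∪ C7 = {Q1, Q2, Q3, Q4, Q5, Q6}); total cost 14 + 2 = 16.
The greedy pick C7, C4, C6 costs 20; no covering selection beats 16.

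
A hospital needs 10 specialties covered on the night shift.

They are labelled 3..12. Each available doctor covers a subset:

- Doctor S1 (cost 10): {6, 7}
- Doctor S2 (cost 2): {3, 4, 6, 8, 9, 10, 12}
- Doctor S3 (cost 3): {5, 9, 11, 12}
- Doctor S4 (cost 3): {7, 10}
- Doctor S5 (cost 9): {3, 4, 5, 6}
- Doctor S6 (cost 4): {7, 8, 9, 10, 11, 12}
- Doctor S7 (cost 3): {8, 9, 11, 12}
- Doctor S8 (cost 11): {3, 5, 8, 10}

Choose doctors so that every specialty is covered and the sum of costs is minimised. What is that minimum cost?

8

S2, S3, S4 together cover every specialty (S2 ∪ S3 ∪ S4 = {3, 4, 5, 6, 7, 8, 9, 10, 11, 12}); total cost 2 + 3 + 3 = 8.
No covering selection has total cost below 8.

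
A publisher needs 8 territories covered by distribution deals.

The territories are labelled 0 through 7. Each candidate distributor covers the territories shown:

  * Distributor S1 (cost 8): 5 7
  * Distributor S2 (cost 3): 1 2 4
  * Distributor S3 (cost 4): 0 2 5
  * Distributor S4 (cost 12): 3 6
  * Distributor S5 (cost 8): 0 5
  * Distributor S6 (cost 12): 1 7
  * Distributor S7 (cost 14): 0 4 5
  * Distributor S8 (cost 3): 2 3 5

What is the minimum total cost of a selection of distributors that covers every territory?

27

S1, S2, S3, S4 together cover every territory (S1 ∪ S2 ∪ S3 ∪ S4 = {0, 1, 2, 3, 4, 5, 6, 7}); total cost 8 + 3 + 4 + 12 = 27.
The greedy pick S2, S8, S3, S1, S4 costs 30; no covering selection beats 27.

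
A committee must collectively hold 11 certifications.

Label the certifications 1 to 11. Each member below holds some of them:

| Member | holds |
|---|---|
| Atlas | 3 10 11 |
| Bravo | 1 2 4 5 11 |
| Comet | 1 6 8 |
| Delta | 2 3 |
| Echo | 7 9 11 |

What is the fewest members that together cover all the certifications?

4

Atlas and Bravo and Comet and Echo together: Atlas ∪ Bravo ∪ Comet ∪ Echo = {1, 2, 3, 4, 5, 6, 7, 8, 9, 10, 11} — every certification is covered.
Only Bravo contains 4, so Bravo is forced; the remaining 6 certifications need at least 3 more members (each remaining member adds at most 2) — so at least 4 members are needed, and 4 is optimal.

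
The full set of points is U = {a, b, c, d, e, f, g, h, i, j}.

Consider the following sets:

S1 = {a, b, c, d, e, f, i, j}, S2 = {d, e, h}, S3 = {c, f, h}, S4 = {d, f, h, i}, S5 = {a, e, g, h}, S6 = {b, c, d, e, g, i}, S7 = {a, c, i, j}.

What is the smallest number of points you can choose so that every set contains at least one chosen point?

2

Take T = {h, i}. Each listed set contains at least one of these, so T is a hitting set of size 2.
The sets S2, S7 are pairwise disjoint, so any hitting set needs a separate point for each — at least 2. Hence 2 is optimal.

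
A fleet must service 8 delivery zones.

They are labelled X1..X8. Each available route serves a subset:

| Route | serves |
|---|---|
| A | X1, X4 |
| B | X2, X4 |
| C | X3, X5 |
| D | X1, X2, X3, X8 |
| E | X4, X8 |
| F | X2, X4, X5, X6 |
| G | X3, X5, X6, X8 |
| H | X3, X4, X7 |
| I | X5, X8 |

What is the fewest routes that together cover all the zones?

Take {D, F, H}. Their union is {X1, X2, X3, X4, X5, X6, X7, X8}, which is all 8 zones.
Only H contains X7, so H is forced; the remaining 5 zones need at least 2 more routes (each remaining route adds at most 3) — so at least 3 routes are needed, and 3 is optimal.

3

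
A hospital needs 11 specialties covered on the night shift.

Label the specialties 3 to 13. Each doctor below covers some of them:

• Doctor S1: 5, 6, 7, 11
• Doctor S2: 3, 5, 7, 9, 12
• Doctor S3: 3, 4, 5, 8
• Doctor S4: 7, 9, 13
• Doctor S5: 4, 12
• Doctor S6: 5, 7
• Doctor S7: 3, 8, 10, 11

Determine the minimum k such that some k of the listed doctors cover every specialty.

S1 and S4 and S5 and S7 together: S1 ∪ S4 ∪ S5 ∪ S7 = {3, 4, 5, 6, 7, 8, 9, 10, 11, 12, 13} — every specialty is covered.
Only S1 contains 6, so S1 is forced; the remaining 7 specialties need at least 3 more doctors (each remaining doctor adds at most 3) — so at least 4 doctors are needed, and 4 is optimal.

4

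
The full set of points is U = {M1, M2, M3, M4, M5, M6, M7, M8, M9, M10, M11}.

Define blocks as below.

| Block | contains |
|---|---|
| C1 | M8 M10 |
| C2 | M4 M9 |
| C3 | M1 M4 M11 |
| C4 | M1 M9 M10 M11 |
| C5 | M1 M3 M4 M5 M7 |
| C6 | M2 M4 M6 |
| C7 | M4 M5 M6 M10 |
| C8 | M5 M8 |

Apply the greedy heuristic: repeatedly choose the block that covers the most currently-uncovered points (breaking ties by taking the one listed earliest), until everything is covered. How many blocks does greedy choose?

4

Greedy: pick C5 (covers 5 new) → pick C4 (covers 3 new) → pick C6 (covers 2 new) → pick C1 (covers 1 new). Total picks: 4.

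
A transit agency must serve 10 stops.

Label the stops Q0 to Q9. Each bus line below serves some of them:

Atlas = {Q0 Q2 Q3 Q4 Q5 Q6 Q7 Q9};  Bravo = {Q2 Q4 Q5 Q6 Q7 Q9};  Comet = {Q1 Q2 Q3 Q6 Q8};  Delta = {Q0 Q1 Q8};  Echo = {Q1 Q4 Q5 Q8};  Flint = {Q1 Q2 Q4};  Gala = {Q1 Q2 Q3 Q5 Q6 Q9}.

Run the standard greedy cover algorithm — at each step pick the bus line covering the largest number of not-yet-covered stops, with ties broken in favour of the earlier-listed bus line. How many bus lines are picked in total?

2

Greedy: pick Atlas (covers 8 new) → pick Comet (covers 2 new). Total picks: 2.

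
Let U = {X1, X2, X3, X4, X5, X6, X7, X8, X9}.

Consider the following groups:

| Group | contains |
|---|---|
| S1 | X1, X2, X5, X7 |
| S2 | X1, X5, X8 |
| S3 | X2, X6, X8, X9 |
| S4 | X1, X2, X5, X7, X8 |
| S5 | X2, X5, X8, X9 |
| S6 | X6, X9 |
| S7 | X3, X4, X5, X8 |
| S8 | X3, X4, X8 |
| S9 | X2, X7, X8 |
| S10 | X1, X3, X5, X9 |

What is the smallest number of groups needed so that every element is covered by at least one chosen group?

S1 and S6 and S7 together: S1 ∪ S6 ∪ S7 = {X1, X2, X3, X4, X5, X6, X7, X8, X9} — every element is covered.
No 2 of the 10 groups cover everything (all 45 combinations miss at least one element), so 3 is optimal.

3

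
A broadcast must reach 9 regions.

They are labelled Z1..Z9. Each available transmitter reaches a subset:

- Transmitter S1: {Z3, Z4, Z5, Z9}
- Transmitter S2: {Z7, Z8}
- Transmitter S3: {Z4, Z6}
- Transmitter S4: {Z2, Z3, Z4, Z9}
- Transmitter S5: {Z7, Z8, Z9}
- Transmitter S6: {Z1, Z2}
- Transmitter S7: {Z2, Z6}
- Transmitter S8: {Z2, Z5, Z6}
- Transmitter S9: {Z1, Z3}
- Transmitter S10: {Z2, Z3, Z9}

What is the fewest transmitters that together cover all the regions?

S1 and S5 and S6 and S8 together: S1 ∪ S5 ∪ S6 ∪ S8 = {Z1, Z2, Z3, Z4, Z5, Z6, Z7, Z8, Z9} — every region is covered.
No 3 of the 10 transmitters cover everything (all 120 combinations miss at least one region), so 4 is optimal.

4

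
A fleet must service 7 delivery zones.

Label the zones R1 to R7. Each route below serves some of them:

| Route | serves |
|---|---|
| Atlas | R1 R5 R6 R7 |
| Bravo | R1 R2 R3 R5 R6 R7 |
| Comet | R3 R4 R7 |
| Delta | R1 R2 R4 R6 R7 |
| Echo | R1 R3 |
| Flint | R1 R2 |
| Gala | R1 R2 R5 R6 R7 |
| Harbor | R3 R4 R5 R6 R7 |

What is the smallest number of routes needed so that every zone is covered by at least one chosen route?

Take {Comet, Gala}. Their union is {R1, R2, R3, R4, R5, R6, R7}, which is all 7 zones.
No single route has all 7 zones (the largest, Bravo, has 6), so 2 is optimal.

2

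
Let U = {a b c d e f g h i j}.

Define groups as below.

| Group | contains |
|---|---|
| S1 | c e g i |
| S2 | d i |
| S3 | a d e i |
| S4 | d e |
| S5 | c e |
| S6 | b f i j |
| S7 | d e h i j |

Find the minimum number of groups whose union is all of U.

Take {S1, S3, S6, S7}. Their union is {a, b, c, d, e, f, g, h, i, j}, which is all 10 points.
Only S7 contains h, so S7 is forced; the remaining 5 points need at least 3 more groups (each remaining group adds at most 2) — so at least 4 groups are needed, and 4 is optimal.

4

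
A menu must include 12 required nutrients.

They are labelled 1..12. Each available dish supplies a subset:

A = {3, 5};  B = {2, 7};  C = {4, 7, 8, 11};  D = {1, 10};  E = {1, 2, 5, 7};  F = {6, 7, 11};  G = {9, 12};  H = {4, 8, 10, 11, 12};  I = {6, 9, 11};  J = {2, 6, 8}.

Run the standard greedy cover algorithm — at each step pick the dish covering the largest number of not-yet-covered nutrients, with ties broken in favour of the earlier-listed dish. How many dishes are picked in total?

4

Greedy: pick H (covers 5 new) → pick E (covers 4 new) → pick I (covers 2 new) → pick A (covers 1 new). Total picks: 4.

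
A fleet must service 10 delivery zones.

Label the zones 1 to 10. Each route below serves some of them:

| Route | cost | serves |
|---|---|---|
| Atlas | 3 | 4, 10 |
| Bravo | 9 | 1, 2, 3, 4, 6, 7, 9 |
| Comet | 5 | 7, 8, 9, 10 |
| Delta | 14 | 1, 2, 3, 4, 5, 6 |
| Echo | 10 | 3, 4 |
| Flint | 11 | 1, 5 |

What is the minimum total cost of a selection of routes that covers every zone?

Comet, Delta together cover every zone (Comet ∪ Delta = {1, 2, 3, 4, 5, 6, 7, 8, 9, 10}); total cost 5 + 14 = 19.
The greedy pick Comet, Bravo, Flint costs 25; no covering selection beats 19.

19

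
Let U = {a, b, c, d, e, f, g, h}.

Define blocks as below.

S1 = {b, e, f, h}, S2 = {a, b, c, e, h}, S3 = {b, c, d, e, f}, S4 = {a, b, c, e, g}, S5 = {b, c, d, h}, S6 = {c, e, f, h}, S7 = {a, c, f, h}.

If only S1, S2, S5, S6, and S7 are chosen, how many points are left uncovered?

1

Union of S1, S2, S5, S6, S7 = {a, b, c, d, e, f, h}.
Not covered: g — 1 point.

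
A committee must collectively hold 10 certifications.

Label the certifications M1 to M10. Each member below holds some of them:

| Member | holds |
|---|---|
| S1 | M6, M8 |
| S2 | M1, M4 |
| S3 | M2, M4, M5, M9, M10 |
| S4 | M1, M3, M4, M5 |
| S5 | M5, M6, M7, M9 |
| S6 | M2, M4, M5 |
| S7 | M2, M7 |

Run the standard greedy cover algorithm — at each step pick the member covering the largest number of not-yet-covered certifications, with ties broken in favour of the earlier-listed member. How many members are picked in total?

Greedy: pick S3 (covers 5 new) → pick S1 (covers 2 new) → pick S4 (covers 2 new) → pick S5 (covers 1 new). Total picks: 4.

4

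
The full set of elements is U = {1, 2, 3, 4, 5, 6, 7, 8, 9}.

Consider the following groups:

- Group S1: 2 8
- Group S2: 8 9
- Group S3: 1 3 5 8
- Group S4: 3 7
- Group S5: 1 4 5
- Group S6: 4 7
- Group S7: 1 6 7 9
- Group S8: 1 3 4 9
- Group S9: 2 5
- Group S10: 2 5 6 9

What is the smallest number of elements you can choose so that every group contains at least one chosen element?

4

H = {5, 7, 8, 9} meets every group (each contains at least one member of H), and |H| = 4.
No choice of 3 elements meets every group, so 4 is the minimum.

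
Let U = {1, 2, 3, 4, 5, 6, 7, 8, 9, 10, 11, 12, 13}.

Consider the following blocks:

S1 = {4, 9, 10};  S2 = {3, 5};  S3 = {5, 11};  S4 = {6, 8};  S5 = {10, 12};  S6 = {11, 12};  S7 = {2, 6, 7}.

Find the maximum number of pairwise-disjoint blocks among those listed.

S1, S2, S6, S7 are pairwise disjoint (S1={4,9,10}; S2={3,5}; S6={11,12}; S7={2,6,7}).
Every remaining block overlaps one of these, and no 5 of the listed blocks are pairwise disjoint, so 4 is the maximum.

4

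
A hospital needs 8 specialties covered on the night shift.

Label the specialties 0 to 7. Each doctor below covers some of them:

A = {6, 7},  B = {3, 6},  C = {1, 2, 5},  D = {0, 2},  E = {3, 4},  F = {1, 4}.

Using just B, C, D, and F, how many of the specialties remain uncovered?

Union of B, C, D, F = {0, 1, 2, 3, 4, 5, 6}.
Not covered: 7 — 1 specialty.

1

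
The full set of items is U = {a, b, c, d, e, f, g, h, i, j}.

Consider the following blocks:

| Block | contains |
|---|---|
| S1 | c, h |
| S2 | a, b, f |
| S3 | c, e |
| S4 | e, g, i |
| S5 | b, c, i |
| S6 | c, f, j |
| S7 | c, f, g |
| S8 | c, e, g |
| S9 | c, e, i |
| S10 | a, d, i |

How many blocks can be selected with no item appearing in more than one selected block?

S1, S2, S4 are pairwise disjoint (S1={c,h}; S2={a,b,f}; S4={e,g,i}).
Every remaining block overlaps one of these, and no 4 of the listed blocks are pairwise disjoint, so 3 is the maximum.

3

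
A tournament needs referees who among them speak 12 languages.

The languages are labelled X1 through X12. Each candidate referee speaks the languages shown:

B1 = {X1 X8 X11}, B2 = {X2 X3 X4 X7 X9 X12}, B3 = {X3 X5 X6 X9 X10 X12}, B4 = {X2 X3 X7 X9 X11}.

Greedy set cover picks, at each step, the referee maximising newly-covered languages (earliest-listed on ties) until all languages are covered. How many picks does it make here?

Greedy: pick B2 (covers 6 new) → pick B1 (covers 3 new) → pick B3 (covers 3 new). Total picks: 3.

3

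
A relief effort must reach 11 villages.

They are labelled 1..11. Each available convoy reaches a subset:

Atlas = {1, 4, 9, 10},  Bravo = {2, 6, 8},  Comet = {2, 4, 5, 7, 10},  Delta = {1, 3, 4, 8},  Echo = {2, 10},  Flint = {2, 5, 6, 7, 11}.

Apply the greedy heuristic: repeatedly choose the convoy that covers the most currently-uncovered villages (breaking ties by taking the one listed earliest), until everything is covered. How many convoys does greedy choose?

4

Greedy: pick Comet (covers 5 new) → pick Delta (covers 3 new) → pick Flint (covers 2 new) → pick Atlas (covers 1 new). Total picks: 4.
(The true minimum cover uses only 3 convoys, so greedy is not optimal here.)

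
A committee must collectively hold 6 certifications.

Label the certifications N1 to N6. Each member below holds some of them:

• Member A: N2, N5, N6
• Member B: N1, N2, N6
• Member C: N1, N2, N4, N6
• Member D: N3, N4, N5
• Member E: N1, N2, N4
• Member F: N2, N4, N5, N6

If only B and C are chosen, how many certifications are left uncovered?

2

Union of B, C = {N1, N2, N4, N6}.
Not covered: N3, N5 — 2 certifications.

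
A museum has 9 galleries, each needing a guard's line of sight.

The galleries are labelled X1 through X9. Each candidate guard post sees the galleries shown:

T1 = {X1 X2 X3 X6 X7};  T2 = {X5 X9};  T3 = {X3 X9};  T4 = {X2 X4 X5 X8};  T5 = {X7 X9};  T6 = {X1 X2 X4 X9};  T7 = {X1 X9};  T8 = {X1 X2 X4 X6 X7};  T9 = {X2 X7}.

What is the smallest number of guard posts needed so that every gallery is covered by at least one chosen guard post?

3

Take {T1, T2, T4}. Their union is {X1, X2, X3, X4, X5, X6, X7, X8, X9}, which is all 9 galleries.
Only T4 contains X8, so T4 is forced; the remaining 5 galleries need at least 2 more guard posts (each remaining guard post adds at most 4) — so at least 3 guard posts are needed, and 3 is optimal.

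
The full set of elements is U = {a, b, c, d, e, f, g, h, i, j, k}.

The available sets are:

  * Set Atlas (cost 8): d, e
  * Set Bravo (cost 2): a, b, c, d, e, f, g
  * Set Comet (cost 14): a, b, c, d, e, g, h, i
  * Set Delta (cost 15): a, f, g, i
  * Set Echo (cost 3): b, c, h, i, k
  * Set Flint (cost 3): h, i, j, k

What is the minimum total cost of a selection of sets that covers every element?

5

Bravo, Flint together cover every element (Bravo ∪ Flint = {a, b, c, d, e, f, g, h, i, j, k}); total cost 2 + 3 = 5.
No covering selection has total cost below 5.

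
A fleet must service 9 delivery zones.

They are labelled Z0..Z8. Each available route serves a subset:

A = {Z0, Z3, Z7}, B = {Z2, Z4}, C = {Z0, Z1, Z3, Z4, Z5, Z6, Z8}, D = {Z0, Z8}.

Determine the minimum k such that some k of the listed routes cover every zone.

3

Take {A, B, C}. Their union is {Z0, Z1, Z2, Z3, Z4, Z5, Z6, Z7, Z8}, which is all 9 zones.
Only C contains Z1, so C is forced; the remaining 2 zones need at least 2 more routes (each remaining route adds at most 1) — so at least 3 routes are needed, and 3 is optimal.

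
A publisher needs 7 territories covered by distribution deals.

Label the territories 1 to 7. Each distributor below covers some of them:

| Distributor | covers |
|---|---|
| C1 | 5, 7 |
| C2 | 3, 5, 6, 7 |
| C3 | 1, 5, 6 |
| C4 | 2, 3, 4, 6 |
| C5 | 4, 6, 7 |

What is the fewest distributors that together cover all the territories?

3

Take {C1, C3, C4}. Their union is {1, 2, 3, 4, 5, 6, 7}, which is all 7 territories.
Only C3 contains 1, so C3 is forced; the remaining 4 territories need at least 2 more distributors (each remaining distributor adds at most 3) — so at least 3 distributors are needed, and 3 is optimal.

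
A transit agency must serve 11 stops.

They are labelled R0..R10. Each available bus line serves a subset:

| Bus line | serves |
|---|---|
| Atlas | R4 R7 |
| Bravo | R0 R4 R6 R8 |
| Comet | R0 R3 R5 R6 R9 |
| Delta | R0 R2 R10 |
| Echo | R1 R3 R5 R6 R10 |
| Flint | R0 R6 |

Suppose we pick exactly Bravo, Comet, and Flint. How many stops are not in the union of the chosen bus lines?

4

Union of Bravo, Comet, Flint = {R0, R3, R4, R5, R6, R8, R9}.
Not covered: R1, R2, R7, R10 — 4 stops.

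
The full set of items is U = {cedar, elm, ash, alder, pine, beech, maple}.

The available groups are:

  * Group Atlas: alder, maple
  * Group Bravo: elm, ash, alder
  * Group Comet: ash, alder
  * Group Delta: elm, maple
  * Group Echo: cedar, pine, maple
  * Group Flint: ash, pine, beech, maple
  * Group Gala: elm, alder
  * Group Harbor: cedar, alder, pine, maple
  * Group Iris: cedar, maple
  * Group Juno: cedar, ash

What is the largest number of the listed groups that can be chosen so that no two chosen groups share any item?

Bravo, Iris are pairwise disjoint (Bravo={elm,ash,alder}; Iris={cedar,maple}).
Every remaining group overlaps one of these, and no 3 of the listed groups are pairwise disjoint, so 2 is the maximum.

2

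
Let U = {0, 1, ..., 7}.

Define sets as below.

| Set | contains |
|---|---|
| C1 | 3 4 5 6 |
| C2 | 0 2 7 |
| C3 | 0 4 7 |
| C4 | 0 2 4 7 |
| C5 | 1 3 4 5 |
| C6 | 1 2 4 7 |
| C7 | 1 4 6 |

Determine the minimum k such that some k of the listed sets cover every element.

3

C1, C3, and C6 cover everything between them: the union {0, 1, 2, 3, 4, 5, 6, 7} is all of U.
No 2 of the 7 sets cover everything (all 21 combinations miss at least one element), so 3 is optimal.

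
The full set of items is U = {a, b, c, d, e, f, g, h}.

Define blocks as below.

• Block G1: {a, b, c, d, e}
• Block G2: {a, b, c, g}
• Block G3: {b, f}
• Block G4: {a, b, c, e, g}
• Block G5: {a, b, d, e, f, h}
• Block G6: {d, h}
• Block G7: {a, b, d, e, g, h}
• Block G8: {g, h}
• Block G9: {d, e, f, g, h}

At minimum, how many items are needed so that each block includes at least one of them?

T = {b, h} meets every block (each contains at least one member of T), and |T| = 2.
The blocks G4, G6 are pairwise disjoint, so any hitting set needs a separate item for each — at least 2. Hence 2 is optimal.

2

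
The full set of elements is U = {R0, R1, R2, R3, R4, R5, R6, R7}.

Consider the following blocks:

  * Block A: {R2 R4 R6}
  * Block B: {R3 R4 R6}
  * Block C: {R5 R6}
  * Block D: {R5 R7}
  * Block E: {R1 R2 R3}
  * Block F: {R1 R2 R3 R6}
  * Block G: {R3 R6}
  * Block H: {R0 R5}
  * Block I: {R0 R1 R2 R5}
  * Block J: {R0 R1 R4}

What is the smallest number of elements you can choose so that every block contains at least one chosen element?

3

T = {R1, R5, R6} meets every block (each contains at least one member of T), and |T| = 3.
The blocks D, G, J are pairwise disjoint, so any hitting set needs a separate element for each — at least 3. Hence 3 is optimal.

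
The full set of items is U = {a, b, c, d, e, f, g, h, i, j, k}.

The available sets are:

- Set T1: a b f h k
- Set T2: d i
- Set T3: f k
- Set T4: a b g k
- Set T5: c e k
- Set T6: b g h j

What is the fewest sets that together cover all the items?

4

Take {T1, T2, T5, T6}. Their union is {a, b, c, d, e, f, g, h, i, j, k}, which is all 11 items.
Only T6 contains j, so T6 is forced; the remaining 7 items need at least 3 more sets (each remaining set adds at most 3) — so at least 4 sets are needed, and 4 is optimal.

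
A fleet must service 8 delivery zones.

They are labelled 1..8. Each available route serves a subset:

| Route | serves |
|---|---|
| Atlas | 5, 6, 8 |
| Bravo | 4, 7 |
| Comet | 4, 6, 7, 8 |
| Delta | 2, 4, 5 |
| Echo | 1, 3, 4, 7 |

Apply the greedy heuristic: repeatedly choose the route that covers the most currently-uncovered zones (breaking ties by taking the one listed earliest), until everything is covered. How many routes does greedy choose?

Greedy: pick Comet (covers 4 new) → pick Delta (covers 2 new) → pick Echo (covers 2 new). Total picks: 3.

3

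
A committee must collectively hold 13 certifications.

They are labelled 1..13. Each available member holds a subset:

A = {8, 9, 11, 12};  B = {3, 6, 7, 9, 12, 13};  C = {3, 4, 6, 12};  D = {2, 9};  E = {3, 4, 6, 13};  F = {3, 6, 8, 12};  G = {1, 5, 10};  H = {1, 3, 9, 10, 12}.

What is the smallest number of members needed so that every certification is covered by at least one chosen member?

A and B and C and D and G together: A ∪ B ∪ C ∪ D ∪ G = {1, 2, 3, 4, 5, 6, 7, 8, 9, 10, 11, 12, 13} — every certification is covered.
No 4 of the 8 members cover everything (all 70 combinations miss at least one certification), so 5 is optimal.

5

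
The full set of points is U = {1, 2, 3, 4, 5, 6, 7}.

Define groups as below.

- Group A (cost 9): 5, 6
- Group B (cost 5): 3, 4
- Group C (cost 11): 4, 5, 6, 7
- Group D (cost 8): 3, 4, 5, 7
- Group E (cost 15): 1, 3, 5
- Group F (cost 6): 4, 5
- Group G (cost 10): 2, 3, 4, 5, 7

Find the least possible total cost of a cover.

34

A, E, G together cover every point (A ∪ E ∪ G = {1, 2, 3, 4, 5, 6, 7}); total cost 9 + 15 + 10 = 34.
The greedy pick D, A, G, E costs 42; no covering selection beats 34.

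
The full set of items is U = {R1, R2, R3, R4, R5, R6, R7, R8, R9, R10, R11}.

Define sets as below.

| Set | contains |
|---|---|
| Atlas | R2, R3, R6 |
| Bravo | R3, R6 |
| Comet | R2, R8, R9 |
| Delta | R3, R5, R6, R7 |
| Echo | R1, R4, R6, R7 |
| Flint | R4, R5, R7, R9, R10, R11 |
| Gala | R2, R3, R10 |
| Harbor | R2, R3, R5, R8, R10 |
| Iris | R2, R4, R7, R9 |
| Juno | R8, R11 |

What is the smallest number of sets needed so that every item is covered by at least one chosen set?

3

Take {Echo, Flint, Harbor}. Their union is {R1, R2, R3, R4, R5, R6, R7, R8, R9, R10, R11}, which is all 11 items.
Only Echo contains R1, so Echo is forced; the remaining 7 items need at least 2 more sets (each remaining set adds at most 5) — so at least 3 sets are needed, and 3 is optimal.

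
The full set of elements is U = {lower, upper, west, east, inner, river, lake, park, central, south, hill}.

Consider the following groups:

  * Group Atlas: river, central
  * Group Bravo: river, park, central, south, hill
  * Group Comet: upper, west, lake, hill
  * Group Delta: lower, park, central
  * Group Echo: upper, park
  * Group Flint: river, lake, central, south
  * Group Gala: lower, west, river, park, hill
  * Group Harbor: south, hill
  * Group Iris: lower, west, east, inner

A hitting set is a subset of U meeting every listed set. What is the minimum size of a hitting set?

4

Take H = {west, river, park, hill}. Each listed group contains at least one of these, so H is a hitting set of size 4.
The groups Atlas, Echo, Harbor, Iris are pairwise disjoint, so any hitting set needs a separate element for each — at least 4. Hence 4 is optimal.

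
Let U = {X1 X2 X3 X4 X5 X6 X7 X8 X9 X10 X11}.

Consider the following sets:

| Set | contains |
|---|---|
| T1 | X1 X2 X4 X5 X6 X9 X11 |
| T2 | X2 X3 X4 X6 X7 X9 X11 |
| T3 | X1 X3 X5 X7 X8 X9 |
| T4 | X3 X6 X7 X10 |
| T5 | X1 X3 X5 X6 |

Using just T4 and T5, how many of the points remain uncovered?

Union of T4, T5 = {X1, X3, X5, X6, X7, X10}.
Not covered: X2, X4, X8, X9, X11 — 5 points.

5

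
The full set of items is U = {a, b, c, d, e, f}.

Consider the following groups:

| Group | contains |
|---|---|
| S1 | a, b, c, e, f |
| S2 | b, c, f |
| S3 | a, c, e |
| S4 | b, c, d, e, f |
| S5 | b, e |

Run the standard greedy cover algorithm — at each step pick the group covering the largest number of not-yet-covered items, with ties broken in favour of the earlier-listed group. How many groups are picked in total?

2

Greedy: pick S1 (covers 5 new) → pick S4 (covers 1 new). Total picks: 2.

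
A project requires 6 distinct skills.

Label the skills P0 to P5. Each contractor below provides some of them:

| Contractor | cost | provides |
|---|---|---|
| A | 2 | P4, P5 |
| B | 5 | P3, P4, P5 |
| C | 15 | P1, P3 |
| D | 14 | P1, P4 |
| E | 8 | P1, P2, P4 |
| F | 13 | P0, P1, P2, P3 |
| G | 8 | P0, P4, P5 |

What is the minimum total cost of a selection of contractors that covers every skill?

15

A, F together cover every skill (A ∪ F = {P0, P1, P2, P3, P4, P5}); total cost 2 + 13 = 15.
No covering selection has total cost below 15.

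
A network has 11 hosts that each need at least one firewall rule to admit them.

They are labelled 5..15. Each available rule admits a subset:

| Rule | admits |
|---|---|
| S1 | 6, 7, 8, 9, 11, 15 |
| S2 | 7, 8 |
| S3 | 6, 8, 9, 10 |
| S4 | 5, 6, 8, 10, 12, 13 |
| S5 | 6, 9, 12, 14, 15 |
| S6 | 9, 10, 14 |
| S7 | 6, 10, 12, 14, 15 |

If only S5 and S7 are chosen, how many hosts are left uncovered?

Union of S5, S7 = {6, 9, 10, 12, 14, 15}.
Not covered: 5, 7, 8, 11, 13 — 5 hosts.

5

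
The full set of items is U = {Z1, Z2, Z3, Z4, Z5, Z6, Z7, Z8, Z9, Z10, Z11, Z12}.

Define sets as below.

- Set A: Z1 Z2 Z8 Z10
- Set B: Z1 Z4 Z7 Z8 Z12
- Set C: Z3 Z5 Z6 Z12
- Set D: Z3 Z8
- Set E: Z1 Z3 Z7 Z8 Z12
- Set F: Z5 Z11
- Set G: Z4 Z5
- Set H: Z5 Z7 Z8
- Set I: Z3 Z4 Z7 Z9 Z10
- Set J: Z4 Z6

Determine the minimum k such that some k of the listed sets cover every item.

Take {A, C, F, I}. Their union is {Z1, Z2, Z3, Z4, Z5, Z6, Z7, Z8, Z9, Z10, Z11, Z12}, which is all 12 items.
Only I contains Z9, so I is forced; the remaining 7 items need at least 3 more sets (each remaining set adds at most 3) — so at least 4 sets are needed, and 4 is optimal.

4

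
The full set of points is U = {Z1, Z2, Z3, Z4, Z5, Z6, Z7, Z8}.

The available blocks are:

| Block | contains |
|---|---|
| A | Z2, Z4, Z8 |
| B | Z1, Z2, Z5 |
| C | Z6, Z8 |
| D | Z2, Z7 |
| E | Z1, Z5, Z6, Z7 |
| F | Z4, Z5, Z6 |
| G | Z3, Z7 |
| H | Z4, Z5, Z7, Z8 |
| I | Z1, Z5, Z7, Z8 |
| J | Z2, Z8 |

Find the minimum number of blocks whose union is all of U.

A, E, and G cover everything between them: the union {Z1, Z2, Z3, Z4, Z5, Z6, Z7, Z8} is all of U.
Only G contains Z3, so G is forced; the remaining 6 points need at least 2 more blocks (each remaining block adds at most 3) — so at least 3 blocks are needed, and 3 is optimal.

3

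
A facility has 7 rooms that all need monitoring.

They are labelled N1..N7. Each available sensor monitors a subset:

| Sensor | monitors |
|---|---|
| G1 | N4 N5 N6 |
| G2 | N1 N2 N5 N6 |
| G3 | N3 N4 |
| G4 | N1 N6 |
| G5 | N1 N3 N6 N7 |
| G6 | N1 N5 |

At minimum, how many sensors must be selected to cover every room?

3

G2 and G3 and G5 together: G2 ∪ G3 ∪ G5 = {N1, N2, N3, N4, N5, N6, N7} — every room is covered.
Only G2 contains N2, so G2 is forced; the remaining 3 rooms need at least 2 more sensors (each remaining sensor adds at most 2) — so at least 3 sensors are needed, and 3 is optimal.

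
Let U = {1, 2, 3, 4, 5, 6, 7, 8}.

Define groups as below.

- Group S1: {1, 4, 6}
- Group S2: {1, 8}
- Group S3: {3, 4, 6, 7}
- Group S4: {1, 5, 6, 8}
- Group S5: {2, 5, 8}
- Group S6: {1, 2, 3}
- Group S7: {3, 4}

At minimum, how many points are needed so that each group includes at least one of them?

3

Take H = {2, 4, 8}. Each listed group contains at least one of these, so H is a hitting set of size 3.
No choice of 2 points meets every group, so 3 is the minimum.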